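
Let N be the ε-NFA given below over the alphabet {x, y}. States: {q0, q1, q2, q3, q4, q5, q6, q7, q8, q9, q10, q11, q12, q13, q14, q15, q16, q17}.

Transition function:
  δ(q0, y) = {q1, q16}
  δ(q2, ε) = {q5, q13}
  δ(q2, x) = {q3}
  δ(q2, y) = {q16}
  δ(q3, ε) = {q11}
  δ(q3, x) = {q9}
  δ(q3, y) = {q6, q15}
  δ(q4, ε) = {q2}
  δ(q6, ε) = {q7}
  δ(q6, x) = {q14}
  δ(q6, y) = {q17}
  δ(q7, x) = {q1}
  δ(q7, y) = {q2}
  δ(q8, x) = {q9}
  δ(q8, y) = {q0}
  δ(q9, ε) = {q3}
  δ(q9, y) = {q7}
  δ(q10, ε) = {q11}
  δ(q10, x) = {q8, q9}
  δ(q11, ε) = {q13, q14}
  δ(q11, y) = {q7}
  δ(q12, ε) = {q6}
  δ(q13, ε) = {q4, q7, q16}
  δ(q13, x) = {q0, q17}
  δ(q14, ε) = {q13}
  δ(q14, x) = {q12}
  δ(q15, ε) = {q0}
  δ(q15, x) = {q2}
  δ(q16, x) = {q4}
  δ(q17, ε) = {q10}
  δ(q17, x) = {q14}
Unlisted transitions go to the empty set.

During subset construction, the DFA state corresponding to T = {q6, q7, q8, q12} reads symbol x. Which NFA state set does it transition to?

q6 on x → {q14}.
q7 on x → {q1}.
q8 on x → {q9}.
No x-transition from q12.
Union after reading x: {q1, q9, q14}.
Now take the ε-closure:
From q9 via ε: add q3.
From q14 via ε: add q13.
From q3 via ε: add q11.
From q13 via ε: add q4, q7, q16.
From q4 via ε: add q2.
From q2 via ε: add q5.
No new states can be added; the closed set is {q1, q2, q3, q4, q5, q7, q9, q11, q13, q14, q16}.

{q1, q2, q3, q4, q5, q7, q9, q11, q13, q14, q16}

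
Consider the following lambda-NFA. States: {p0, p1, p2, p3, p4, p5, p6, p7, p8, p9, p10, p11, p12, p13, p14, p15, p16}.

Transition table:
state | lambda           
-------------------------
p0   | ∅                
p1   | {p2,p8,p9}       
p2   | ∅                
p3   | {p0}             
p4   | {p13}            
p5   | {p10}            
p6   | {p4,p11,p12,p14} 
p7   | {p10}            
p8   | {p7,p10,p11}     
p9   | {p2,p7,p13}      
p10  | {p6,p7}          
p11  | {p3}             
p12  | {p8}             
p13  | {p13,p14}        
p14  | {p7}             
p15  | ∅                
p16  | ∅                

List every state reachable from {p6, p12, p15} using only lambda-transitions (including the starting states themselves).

{p0, p3, p4, p6, p7, p8, p10, p11, p12, p13, p14, p15}

Start with {p6, p12, p15}.
From p6 via lambda: add p4, p11, p14.
From p12 via lambda: add p8.
From p4 via lambda: add p13.
From p8 via lambda: add p7, p10.
From p11 via lambda: add p3.
From p3 via lambda: add p0.
No new states can be added; the closed set is {p0, p3, p4, p6, p7, p8, p10, p11, p12, p13, p14, p15}.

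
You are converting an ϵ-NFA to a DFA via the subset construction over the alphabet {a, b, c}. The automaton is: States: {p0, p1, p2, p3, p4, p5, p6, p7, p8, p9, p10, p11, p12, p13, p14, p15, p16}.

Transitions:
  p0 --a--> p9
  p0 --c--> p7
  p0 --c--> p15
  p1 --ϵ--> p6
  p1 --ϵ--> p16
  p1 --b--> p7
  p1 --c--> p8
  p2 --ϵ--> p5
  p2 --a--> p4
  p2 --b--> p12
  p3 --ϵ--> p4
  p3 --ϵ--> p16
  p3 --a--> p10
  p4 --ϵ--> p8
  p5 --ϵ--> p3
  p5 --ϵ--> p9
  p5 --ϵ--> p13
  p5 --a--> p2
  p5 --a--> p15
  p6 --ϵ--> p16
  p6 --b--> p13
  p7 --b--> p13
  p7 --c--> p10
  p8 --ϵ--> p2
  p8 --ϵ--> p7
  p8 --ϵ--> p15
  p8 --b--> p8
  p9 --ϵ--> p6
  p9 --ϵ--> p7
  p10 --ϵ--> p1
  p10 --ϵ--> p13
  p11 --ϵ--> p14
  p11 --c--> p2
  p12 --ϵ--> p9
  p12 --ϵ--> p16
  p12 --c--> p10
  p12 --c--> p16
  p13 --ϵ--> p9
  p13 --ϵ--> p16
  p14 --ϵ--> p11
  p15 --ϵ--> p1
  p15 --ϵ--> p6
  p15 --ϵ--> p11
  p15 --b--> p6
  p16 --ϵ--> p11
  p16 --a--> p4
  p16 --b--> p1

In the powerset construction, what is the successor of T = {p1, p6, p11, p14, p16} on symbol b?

{p1, p6, p7, p9, p11, p13, p14, p16}

p1 on b → {p7}.
p6 on b → {p13}.
p16 on b → {p1}.
No b-transition from p11, p14.
Union after reading b: {p1, p7, p13}.
Now take the ϵ-closure:
From p1 via ϵ: add p6, p16.
From p13 via ϵ: add p9.
From p16 via ϵ: add p11.
From p11 via ϵ: add p14.
No new states can be added; the closed set is {p1, p6, p7, p9, p11, p13, p14, p16}.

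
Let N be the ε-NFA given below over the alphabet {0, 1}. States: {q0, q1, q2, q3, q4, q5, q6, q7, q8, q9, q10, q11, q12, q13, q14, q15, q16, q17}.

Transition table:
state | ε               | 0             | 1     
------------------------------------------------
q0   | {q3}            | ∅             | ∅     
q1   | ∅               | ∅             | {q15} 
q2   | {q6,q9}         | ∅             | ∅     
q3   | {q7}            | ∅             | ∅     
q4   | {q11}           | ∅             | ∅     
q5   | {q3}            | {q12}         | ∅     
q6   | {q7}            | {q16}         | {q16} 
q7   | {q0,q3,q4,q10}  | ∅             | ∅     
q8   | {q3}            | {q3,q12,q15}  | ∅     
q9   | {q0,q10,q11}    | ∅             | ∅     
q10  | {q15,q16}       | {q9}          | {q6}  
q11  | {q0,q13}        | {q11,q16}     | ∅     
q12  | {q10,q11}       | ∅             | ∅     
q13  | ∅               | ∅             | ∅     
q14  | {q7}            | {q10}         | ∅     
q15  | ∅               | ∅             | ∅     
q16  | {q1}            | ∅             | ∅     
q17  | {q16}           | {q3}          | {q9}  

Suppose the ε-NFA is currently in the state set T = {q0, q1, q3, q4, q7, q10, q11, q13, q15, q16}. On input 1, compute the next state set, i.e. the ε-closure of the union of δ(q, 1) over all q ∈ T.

q1 on 1 → {q15}.
q10 on 1 → {q6}.
No 1-transition from q0, q3, q4, q7, q11, q13, q15, q16.
Union after reading 1: {q6, q15}.
Now take the ε-closure:
From q6 via ε: add q7.
From q7 via ε: add q0, q3, q4, q10.
From q4 via ε: add q11.
From q10 via ε: add q16.
From q11 via ε: add q13.
From q16 via ε: add q1.
No new states can be added; the closed set is {q0, q1, q3, q4, q6, q7, q10, q11, q13, q15, q16}.

{q0, q1, q3, q4, q6, q7, q10, q11, q13, q15, q16}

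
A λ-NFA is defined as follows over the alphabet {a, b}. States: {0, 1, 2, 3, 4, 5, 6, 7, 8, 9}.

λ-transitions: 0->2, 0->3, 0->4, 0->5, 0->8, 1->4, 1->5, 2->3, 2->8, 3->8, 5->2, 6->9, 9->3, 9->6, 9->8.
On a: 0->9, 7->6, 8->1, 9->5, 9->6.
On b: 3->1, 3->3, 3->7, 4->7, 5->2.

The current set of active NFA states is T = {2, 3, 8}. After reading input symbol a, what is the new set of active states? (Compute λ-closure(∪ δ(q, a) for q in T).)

{1, 2, 3, 4, 5, 8}

8 on a → {1}.
No a-transition from 2, 3.
Union after reading a: {1}.
Now take the λ-closure:
From 1 via λ: add 4, 5.
From 5 via λ: add 2.
From 2 via λ: add 3, 8.
No new states can be added; the closed set is {1, 2, 3, 4, 5, 8}.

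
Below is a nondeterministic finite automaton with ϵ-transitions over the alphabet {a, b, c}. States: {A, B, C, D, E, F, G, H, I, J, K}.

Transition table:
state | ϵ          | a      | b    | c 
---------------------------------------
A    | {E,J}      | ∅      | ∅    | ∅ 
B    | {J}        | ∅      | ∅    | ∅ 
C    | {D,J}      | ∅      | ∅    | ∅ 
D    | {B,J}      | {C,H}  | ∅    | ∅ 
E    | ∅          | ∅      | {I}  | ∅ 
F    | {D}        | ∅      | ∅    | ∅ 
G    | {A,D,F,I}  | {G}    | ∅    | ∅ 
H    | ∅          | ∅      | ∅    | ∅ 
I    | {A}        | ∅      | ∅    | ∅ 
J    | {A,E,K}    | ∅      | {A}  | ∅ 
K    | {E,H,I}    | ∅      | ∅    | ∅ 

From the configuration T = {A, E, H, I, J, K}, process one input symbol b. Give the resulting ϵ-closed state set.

{A, E, H, I, J, K}

E on b → {I}.
J on b → {A}.
No b-transition from A, H, I, K.
Union after reading b: {A, I}.
Now take the ϵ-closure:
From A via ϵ: add E, J.
From J via ϵ: add K.
From K via ϵ: add H.
No new states can be added; the closed set is {A, E, H, I, J, K}.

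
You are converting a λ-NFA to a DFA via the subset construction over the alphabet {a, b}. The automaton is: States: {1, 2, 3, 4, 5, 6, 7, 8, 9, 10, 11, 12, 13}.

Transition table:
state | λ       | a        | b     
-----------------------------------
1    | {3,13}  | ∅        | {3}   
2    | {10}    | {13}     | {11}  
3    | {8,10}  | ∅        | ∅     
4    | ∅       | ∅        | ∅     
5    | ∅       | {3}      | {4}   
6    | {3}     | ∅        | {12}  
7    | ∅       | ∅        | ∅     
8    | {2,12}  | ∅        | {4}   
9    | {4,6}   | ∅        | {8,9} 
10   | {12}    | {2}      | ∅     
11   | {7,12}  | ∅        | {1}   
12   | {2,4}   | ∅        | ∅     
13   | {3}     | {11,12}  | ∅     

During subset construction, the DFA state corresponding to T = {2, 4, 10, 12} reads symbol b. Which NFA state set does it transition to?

2 on b → {11}.
No b-transition from 4, 10, 12.
Union after reading b: {11}.
Now take the λ-closure:
From 11 via λ: add 7, 12.
From 12 via λ: add 2, 4.
From 2 via λ: add 10.
No new states can be added; the closed set is {2, 4, 7, 10, 11, 12}.

{2, 4, 7, 10, 11, 12}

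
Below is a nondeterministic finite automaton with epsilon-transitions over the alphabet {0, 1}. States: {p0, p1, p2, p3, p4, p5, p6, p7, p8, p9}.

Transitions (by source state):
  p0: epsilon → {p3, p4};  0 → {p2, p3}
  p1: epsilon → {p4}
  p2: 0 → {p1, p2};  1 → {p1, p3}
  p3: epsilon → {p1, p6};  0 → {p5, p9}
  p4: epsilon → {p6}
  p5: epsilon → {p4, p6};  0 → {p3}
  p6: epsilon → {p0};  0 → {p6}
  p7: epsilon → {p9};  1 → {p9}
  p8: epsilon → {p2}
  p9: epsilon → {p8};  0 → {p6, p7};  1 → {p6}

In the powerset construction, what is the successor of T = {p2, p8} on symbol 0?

p2 on 0 → {p1, p2}.
No 0-transition from p8.
Union after reading 0: {p1, p2}.
Now take the epsilon-closure:
From p1 via epsilon: add p4.
From p4 via epsilon: add p6.
From p6 via epsilon: add p0.
From p0 via epsilon: add p3.
No new states can be added; the closed set is {p0, p1, p2, p3, p4, p6}.

{p0, p1, p2, p3, p4, p6}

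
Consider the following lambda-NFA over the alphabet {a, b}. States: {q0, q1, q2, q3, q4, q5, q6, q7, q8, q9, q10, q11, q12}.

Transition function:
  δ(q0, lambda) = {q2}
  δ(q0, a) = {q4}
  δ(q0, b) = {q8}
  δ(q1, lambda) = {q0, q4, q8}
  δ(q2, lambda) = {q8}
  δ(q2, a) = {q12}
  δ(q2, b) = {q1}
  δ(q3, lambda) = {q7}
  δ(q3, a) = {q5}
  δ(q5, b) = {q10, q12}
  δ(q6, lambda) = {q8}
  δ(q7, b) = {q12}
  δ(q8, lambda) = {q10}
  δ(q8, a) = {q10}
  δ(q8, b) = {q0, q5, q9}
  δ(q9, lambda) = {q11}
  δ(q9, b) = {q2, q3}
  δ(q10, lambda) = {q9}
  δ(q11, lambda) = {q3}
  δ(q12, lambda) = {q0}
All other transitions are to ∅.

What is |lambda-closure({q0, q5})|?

Start with {q0, q5}.
From q0 via lambda: add q2.
From q2 via lambda: add q8.
From q8 via lambda: add q10.
From q10 via lambda: add q9.
From q9 via lambda: add q11.
From q11 via lambda: add q3.
From q3 via lambda: add q7.
lambda-closure = {q0, q2, q3, q5, q7, q8, q9, q10, q11}, which has 9 states.

9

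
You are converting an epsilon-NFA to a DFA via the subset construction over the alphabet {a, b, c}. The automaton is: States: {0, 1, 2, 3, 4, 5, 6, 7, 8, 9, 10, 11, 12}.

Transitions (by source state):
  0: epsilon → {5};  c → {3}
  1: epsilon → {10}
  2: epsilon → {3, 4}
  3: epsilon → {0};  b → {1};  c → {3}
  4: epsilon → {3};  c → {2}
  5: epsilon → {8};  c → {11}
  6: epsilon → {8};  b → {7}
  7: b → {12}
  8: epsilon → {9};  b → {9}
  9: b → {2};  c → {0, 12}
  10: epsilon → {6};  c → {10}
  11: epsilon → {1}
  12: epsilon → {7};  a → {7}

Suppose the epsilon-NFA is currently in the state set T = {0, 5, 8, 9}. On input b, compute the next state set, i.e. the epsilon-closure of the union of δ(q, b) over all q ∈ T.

{0, 2, 3, 4, 5, 8, 9}

8 on b → {9}.
9 on b → {2}.
No b-transition from 0, 5.
Union after reading b: {2, 9}.
Now take the epsilon-closure:
From 2 via epsilon: add 3, 4.
From 3 via epsilon: add 0.
From 0 via epsilon: add 5.
From 5 via epsilon: add 8.
No new states can be added; the closed set is {0, 2, 3, 4, 5, 8, 9}.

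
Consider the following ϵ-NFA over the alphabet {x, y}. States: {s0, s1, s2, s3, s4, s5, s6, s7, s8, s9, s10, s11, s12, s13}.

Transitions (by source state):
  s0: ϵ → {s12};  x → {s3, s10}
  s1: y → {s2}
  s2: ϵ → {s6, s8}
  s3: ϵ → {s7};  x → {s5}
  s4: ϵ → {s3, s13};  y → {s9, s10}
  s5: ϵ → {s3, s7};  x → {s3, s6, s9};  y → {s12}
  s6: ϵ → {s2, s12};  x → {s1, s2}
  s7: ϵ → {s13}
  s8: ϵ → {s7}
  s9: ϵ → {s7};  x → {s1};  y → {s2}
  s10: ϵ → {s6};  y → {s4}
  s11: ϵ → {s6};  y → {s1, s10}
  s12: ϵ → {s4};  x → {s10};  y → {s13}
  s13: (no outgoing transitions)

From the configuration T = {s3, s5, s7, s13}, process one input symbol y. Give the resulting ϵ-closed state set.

{s3, s4, s7, s12, s13}

s5 on y → {s12}.
No y-transition from s3, s7, s13.
Union after reading y: {s12}.
Now take the ϵ-closure:
From s12 via ϵ: add s4.
From s4 via ϵ: add s3, s13.
From s3 via ϵ: add s7.
No new states can be added; the closed set is {s3, s4, s7, s12, s13}.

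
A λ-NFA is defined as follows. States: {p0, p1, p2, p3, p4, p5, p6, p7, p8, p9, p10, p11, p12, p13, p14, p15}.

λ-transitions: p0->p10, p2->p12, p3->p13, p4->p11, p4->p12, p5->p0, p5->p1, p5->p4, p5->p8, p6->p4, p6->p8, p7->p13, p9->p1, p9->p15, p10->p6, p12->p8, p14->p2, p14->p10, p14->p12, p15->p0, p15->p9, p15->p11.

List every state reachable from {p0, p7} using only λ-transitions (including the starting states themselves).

{p0, p4, p6, p7, p8, p10, p11, p12, p13}

Start with {p0, p7}.
From p0 via λ: add p10.
From p7 via λ: add p13.
From p10 via λ: add p6.
From p6 via λ: add p4, p8.
From p4 via λ: add p11, p12.
No new states can be added; the closed set is {p0, p4, p6, p7, p8, p10, p11, p12, p13}.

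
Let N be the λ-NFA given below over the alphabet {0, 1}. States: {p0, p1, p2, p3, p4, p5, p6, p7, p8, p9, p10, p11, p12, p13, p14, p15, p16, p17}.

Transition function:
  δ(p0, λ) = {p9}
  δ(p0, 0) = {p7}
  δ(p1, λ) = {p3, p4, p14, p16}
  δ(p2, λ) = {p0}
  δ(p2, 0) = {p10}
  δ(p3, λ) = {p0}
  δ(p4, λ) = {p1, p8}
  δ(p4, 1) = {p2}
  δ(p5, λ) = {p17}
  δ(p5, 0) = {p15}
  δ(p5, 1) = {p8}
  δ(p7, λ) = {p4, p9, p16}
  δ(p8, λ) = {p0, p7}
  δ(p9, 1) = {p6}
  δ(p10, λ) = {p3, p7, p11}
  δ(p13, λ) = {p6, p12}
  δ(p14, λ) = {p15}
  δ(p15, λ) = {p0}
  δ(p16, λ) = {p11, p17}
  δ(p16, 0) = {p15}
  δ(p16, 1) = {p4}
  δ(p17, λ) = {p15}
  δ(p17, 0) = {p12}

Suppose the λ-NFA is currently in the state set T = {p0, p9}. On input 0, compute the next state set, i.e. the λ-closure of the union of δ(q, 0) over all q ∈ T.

p0 on 0 → {p7}.
No 0-transition from p9.
Union after reading 0: {p7}.
Now take the λ-closure:
From p7 via λ: add p4, p9, p16.
From p4 via λ: add p1, p8.
From p16 via λ: add p11, p17.
From p1 via λ: add p3, p14.
From p8 via λ: add p0.
From p17 via λ: add p15.
No new states can be added; the closed set is {p0, p1, p3, p4, p7, p8, p9, p11, p14, p15, p16, p17}.

{p0, p1, p3, p4, p7, p8, p9, p11, p14, p15, p16, p17}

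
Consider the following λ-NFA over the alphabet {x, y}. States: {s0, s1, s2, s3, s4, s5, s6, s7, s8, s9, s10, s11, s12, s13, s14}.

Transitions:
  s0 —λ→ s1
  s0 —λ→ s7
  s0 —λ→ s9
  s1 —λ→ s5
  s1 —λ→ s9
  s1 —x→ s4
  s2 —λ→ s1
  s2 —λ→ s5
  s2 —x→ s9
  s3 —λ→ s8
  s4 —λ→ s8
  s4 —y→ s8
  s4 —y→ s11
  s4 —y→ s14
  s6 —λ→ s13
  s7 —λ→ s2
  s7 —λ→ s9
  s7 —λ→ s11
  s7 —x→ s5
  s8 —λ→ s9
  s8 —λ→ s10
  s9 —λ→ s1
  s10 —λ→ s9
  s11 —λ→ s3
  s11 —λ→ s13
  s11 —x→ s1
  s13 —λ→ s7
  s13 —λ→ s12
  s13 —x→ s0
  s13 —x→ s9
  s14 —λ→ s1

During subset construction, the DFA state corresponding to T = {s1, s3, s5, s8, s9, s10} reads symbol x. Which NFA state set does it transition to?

s1 on x → {s4}.
No x-transition from s3, s5, s8, s9, s10.
Union after reading x: {s4}.
Now take the λ-closure:
From s4 via λ: add s8.
From s8 via λ: add s9, s10.
From s9 via λ: add s1.
From s1 via λ: add s5.
No new states can be added; the closed set is {s1, s4, s5, s8, s9, s10}.

{s1, s4, s5, s8, s9, s10}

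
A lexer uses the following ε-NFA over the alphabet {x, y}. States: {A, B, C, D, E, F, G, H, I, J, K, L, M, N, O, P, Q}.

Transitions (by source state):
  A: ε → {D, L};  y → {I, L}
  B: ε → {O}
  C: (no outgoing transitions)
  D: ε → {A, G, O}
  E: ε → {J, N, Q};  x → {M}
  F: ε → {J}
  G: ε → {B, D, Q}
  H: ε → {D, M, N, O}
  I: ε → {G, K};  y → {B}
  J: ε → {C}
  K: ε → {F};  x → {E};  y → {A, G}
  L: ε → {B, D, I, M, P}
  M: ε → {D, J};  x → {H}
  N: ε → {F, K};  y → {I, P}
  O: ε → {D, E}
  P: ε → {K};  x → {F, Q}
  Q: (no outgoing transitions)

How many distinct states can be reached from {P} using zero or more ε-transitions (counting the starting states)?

5

Start with {P}.
From P via ε: add K.
From K via ε: add F.
From F via ε: add J.
From J via ε: add C.
ε-closure = {C, F, J, K, P}, which has 5 states.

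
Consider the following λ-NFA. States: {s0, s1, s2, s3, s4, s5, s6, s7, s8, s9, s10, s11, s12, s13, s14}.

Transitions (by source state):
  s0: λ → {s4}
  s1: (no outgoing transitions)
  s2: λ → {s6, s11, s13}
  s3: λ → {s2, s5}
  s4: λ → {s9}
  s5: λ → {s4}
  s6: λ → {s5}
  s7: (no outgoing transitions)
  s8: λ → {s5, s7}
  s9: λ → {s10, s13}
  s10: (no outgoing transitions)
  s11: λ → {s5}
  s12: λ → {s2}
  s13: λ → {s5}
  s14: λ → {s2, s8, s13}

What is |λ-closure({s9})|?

Start with {s9}.
From s9 via λ: add s10, s13.
From s13 via λ: add s5.
From s5 via λ: add s4.
λ-closure = {s4, s5, s9, s10, s13}, which has 5 states.

5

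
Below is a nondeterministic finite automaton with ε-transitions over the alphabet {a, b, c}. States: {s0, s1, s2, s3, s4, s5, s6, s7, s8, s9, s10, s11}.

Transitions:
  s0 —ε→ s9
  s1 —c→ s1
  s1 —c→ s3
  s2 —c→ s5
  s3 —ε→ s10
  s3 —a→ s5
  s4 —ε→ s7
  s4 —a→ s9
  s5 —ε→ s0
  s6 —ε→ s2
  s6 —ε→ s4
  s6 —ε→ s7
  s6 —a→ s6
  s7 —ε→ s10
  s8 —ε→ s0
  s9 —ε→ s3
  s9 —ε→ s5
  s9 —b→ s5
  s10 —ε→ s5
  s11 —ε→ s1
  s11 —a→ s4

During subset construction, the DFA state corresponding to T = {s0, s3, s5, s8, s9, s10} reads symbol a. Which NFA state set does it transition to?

s3 on a → {s5}.
No a-transition from s0, s5, s8, s9, s10.
Union after reading a: {s5}.
Now take the ε-closure:
From s5 via ε: add s0.
From s0 via ε: add s9.
From s9 via ε: add s3.
From s3 via ε: add s10.
No new states can be added; the closed set is {s0, s3, s5, s9, s10}.

{s0, s3, s5, s9, s10}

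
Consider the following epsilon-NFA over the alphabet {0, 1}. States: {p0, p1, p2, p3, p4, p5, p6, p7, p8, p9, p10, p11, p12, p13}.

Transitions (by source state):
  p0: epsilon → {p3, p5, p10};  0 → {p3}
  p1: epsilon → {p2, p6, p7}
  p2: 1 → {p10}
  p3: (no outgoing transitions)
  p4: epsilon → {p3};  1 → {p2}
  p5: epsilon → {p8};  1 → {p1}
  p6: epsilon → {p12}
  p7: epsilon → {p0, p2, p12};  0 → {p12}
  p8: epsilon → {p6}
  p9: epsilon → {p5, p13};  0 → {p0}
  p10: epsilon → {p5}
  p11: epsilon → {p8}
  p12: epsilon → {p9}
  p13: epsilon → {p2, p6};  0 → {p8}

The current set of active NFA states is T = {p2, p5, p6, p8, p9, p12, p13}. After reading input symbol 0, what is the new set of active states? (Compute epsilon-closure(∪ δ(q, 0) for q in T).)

p9 on 0 → {p0}.
p13 on 0 → {p8}.
No 0-transition from p2, p5, p6, p8, p12.
Union after reading 0: {p0, p8}.
Now take the epsilon-closure:
From p0 via epsilon: add p3, p5, p10.
From p8 via epsilon: add p6.
From p6 via epsilon: add p12.
From p12 via epsilon: add p9.
From p9 via epsilon: add p13.
From p13 via epsilon: add p2.
No new states can be added; the closed set is {p0, p2, p3, p5, p6, p8, p9, p10, p12, p13}.

{p0, p2, p3, p5, p6, p8, p9, p10, p12, p13}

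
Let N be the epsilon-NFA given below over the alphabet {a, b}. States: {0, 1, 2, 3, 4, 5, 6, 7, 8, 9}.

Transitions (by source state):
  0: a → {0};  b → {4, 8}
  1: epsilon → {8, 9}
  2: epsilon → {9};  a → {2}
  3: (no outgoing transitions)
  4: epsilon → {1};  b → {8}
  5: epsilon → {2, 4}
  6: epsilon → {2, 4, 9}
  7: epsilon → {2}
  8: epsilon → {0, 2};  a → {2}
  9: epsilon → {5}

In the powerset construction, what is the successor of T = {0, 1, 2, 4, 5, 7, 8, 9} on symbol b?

0 on b → {4, 8}.
4 on b → {8}.
No b-transition from 1, 2, 5, 7, 8, 9.
Union after reading b: {4, 8}.
Now take the epsilon-closure:
From 4 via epsilon: add 1.
From 8 via epsilon: add 0, 2.
From 1 via epsilon: add 9.
From 9 via epsilon: add 5.
No new states can be added; the closed set is {0, 1, 2, 4, 5, 8, 9}.

{0, 1, 2, 4, 5, 8, 9}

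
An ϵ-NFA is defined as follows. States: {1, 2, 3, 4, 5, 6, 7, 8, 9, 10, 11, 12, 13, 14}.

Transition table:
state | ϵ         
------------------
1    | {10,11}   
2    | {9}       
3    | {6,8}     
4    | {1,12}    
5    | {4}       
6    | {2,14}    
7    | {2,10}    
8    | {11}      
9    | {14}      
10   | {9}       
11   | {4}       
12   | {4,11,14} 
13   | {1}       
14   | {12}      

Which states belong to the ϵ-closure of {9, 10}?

Start with {9, 10}.
From 9 via ϵ: add 14.
From 14 via ϵ: add 12.
From 12 via ϵ: add 4, 11.
From 4 via ϵ: add 1.
No new states can be added; the closed set is {1, 4, 9, 10, 11, 12, 14}.

{1, 4, 9, 10, 11, 12, 14}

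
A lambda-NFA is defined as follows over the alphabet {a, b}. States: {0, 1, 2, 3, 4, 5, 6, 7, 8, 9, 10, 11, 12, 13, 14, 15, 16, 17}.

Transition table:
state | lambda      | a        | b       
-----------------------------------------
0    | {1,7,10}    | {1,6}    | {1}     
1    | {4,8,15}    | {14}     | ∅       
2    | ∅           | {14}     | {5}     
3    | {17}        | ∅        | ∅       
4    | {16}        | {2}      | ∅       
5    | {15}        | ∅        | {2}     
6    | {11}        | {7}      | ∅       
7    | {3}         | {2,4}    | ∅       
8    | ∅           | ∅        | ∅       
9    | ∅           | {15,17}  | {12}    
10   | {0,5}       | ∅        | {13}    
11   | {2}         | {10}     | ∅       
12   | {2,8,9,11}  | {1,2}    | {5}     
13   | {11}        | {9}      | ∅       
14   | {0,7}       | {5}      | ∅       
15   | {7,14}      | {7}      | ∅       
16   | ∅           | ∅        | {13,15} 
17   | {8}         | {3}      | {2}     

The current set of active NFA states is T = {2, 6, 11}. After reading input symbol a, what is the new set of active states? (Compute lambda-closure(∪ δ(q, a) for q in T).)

{0, 1, 3, 4, 5, 7, 8, 10, 14, 15, 16, 17}

2 on a → {14}.
6 on a → {7}.
11 on a → {10}.
Union after reading a: {7, 10, 14}.
Now take the lambda-closure:
From 7 via lambda: add 3.
From 10 via lambda: add 0, 5.
From 0 via lambda: add 1.
From 3 via lambda: add 17.
From 5 via lambda: add 15.
From 1 via lambda: add 4, 8.
From 4 via lambda: add 16.
No new states can be added; the closed set is {0, 1, 3, 4, 5, 7, 8, 10, 14, 15, 16, 17}.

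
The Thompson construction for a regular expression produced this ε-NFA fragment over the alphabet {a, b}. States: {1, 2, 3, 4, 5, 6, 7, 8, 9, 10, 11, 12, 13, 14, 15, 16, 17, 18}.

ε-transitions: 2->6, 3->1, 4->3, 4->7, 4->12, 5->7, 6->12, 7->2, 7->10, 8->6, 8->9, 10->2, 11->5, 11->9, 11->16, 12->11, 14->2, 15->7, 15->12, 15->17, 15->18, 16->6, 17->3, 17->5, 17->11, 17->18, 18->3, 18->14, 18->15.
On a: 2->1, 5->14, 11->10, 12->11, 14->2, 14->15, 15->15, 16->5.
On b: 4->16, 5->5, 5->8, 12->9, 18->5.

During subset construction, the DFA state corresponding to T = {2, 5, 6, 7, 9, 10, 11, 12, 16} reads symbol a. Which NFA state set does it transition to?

2 on a → {1}.
5 on a → {14}.
11 on a → {10}.
12 on a → {11}.
16 on a → {5}.
No a-transition from 6, 7, 9, 10.
Union after reading a: {1, 5, 10, 11, 14}.
Now take the ε-closure:
From 5 via ε: add 7.
From 10 via ε: add 2.
From 11 via ε: add 9, 16.
From 2 via ε: add 6.
From 6 via ε: add 12.
No new states can be added; the closed set is {1, 2, 5, 6, 7, 9, 10, 11, 12, 14, 16}.

{1, 2, 5, 6, 7, 9, 10, 11, 12, 14, 16}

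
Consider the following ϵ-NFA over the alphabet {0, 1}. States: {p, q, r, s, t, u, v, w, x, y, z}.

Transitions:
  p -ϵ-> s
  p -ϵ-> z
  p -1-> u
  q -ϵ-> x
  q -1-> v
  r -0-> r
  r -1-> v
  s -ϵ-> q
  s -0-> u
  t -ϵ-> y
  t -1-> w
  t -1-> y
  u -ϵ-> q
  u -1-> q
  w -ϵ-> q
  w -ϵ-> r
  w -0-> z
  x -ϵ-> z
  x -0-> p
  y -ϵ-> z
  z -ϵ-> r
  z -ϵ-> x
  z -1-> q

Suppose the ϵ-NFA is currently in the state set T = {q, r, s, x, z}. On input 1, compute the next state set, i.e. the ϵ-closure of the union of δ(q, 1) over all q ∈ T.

{q, r, v, x, z}

q on 1 → {v}.
r on 1 → {v}.
z on 1 → {q}.
No 1-transition from s, x.
Union after reading 1: {q, v}.
Now take the ϵ-closure:
From q via ϵ: add x.
From x via ϵ: add z.
From z via ϵ: add r.
No new states can be added; the closed set is {q, r, v, x, z}.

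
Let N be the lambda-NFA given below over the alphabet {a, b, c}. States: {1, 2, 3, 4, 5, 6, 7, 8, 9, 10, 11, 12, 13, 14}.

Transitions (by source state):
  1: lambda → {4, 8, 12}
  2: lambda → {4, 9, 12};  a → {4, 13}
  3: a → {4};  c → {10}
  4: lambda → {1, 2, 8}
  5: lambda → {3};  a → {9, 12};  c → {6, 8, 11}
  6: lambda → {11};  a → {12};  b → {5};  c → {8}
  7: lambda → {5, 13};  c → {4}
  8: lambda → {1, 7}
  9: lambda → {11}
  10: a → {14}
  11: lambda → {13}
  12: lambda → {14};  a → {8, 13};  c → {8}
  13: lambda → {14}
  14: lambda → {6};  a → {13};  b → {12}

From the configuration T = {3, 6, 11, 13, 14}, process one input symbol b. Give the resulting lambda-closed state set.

6 on b → {5}.
14 on b → {12}.
No b-transition from 3, 11, 13.
Union after reading b: {5, 12}.
Now take the lambda-closure:
From 5 via lambda: add 3.
From 12 via lambda: add 14.
From 14 via lambda: add 6.
From 6 via lambda: add 11.
From 11 via lambda: add 13.
No new states can be added; the closed set is {3, 5, 6, 11, 12, 13, 14}.

{3, 5, 6, 11, 12, 13, 14}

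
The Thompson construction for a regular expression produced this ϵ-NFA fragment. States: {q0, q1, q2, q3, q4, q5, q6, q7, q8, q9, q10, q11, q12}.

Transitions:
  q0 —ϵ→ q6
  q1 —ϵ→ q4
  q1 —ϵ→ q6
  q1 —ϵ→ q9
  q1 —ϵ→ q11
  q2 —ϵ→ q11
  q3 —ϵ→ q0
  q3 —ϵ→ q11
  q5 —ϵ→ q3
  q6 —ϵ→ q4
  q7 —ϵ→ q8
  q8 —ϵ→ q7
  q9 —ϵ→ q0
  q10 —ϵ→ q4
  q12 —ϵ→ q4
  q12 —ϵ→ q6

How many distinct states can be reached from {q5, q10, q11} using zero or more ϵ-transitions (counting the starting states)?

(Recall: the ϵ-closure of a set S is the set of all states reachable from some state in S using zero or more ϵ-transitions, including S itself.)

Start with {q5, q10, q11}.
From q5 via ϵ: add q3.
From q10 via ϵ: add q4.
From q3 via ϵ: add q0.
From q0 via ϵ: add q6.
ϵ-closure = {q0, q3, q4, q5, q6, q10, q11}, which has 7 states.

7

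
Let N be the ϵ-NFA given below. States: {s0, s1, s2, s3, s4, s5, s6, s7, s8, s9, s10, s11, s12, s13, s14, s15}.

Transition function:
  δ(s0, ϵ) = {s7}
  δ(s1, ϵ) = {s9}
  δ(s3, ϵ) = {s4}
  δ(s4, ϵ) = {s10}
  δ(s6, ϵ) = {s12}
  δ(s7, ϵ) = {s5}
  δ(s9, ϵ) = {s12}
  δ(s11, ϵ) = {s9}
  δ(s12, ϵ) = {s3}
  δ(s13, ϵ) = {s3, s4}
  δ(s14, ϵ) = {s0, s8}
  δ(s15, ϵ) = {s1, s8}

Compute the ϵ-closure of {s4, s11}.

{s3, s4, s9, s10, s11, s12}

Start with {s4, s11}.
From s4 via ϵ: add s10.
From s11 via ϵ: add s9.
From s9 via ϵ: add s12.
From s12 via ϵ: add s3.
No new states can be added; the closed set is {s3, s4, s9, s10, s11, s12}.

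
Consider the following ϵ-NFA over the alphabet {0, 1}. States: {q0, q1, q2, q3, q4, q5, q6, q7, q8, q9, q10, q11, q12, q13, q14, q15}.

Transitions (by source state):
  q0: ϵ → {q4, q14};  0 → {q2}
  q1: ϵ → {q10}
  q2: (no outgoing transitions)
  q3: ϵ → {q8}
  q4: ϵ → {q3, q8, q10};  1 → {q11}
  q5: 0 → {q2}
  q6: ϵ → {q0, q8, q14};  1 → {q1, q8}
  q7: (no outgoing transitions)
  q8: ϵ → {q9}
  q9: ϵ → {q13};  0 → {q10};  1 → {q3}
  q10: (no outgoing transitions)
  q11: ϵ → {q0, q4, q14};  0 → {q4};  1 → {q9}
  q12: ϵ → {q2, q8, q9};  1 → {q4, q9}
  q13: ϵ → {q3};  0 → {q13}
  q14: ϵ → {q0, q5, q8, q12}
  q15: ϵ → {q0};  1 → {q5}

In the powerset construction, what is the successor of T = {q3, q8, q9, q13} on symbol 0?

{q3, q8, q9, q10, q13}

q9 on 0 → {q10}.
q13 on 0 → {q13}.
No 0-transition from q3, q8.
Union after reading 0: {q10, q13}.
Now take the ϵ-closure:
From q13 via ϵ: add q3.
From q3 via ϵ: add q8.
From q8 via ϵ: add q9.
No new states can be added; the closed set is {q3, q8, q9, q10, q13}.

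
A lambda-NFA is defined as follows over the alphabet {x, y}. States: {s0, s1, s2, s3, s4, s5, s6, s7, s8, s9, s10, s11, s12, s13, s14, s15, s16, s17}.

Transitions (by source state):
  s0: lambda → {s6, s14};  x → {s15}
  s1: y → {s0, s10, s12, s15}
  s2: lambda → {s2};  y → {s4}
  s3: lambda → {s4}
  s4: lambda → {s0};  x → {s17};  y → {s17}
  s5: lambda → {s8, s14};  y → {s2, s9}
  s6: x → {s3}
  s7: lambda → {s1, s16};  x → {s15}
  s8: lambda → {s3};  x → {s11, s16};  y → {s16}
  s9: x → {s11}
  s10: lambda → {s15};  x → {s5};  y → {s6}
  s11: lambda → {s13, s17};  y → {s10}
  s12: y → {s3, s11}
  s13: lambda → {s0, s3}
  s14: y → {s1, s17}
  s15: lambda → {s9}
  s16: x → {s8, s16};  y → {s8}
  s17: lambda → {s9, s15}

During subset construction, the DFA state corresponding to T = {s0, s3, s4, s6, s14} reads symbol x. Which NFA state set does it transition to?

{s0, s3, s4, s6, s9, s14, s15, s17}

s0 on x → {s15}.
s4 on x → {s17}.
s6 on x → {s3}.
No x-transition from s3, s14.
Union after reading x: {s3, s15, s17}.
Now take the lambda-closure:
From s3 via lambda: add s4.
From s15 via lambda: add s9.
From s4 via lambda: add s0.
From s0 via lambda: add s6, s14.
No new states can be added; the closed set is {s0, s3, s4, s6, s9, s14, s15, s17}.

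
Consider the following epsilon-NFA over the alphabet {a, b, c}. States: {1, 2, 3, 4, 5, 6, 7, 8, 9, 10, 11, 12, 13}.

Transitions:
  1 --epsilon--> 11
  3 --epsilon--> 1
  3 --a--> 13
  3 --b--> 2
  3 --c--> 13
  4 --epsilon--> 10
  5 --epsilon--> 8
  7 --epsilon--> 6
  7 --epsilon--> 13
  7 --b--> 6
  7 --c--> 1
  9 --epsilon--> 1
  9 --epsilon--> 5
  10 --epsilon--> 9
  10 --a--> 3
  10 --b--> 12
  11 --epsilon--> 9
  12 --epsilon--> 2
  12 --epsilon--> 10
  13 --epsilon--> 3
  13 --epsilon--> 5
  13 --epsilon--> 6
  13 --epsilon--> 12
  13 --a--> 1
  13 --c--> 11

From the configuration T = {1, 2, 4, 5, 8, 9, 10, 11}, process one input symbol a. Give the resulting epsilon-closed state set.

10 on a → {3}.
No a-transition from 1, 2, 4, 5, 8, 9, 11.
Union after reading a: {3}.
Now take the epsilon-closure:
From 3 via epsilon: add 1.
From 1 via epsilon: add 11.
From 11 via epsilon: add 9.
From 9 via epsilon: add 5.
From 5 via epsilon: add 8.
No new states can be added; the closed set is {1, 3, 5, 8, 9, 11}.

{1, 3, 5, 8, 9, 11}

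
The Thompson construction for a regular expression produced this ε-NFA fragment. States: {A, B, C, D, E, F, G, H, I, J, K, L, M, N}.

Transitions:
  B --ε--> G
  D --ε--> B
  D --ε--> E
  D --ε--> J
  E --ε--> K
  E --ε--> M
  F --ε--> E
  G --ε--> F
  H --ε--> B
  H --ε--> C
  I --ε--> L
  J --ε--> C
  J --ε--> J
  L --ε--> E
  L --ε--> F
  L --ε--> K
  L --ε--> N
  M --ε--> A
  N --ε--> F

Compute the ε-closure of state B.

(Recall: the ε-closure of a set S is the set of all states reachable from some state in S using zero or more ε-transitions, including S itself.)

Start with {B}.
From B via ε: add G.
From G via ε: add F.
From F via ε: add E.
From E via ε: add K, M.
From M via ε: add A.
No new states can be added; the closed set is {A, B, E, F, G, K, M}.

{A, B, E, F, G, K, M}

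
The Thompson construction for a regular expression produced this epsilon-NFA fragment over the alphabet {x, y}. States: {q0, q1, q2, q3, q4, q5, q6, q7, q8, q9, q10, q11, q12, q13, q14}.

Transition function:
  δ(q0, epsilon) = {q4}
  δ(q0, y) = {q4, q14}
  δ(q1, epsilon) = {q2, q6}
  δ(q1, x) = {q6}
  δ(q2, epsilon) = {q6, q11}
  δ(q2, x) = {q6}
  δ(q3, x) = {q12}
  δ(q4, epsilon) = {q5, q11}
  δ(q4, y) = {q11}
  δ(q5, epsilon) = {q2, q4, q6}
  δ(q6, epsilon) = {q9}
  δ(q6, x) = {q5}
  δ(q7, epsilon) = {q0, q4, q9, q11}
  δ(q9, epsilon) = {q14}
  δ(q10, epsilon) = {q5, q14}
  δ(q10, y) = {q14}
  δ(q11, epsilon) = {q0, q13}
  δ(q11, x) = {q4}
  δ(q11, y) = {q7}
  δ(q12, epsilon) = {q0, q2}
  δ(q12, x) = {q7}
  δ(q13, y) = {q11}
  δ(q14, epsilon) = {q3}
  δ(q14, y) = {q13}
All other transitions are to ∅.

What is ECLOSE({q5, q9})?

Start with {q5, q9}.
From q5 via epsilon: add q2, q4, q6.
From q9 via epsilon: add q14.
From q2 via epsilon: add q11.
From q14 via epsilon: add q3.
From q11 via epsilon: add q0, q13.
No new states can be added; the closed set is {q0, q2, q3, q4, q5, q6, q9, q11, q13, q14}.

{q0, q2, q3, q4, q5, q6, q9, q11, q13, q14}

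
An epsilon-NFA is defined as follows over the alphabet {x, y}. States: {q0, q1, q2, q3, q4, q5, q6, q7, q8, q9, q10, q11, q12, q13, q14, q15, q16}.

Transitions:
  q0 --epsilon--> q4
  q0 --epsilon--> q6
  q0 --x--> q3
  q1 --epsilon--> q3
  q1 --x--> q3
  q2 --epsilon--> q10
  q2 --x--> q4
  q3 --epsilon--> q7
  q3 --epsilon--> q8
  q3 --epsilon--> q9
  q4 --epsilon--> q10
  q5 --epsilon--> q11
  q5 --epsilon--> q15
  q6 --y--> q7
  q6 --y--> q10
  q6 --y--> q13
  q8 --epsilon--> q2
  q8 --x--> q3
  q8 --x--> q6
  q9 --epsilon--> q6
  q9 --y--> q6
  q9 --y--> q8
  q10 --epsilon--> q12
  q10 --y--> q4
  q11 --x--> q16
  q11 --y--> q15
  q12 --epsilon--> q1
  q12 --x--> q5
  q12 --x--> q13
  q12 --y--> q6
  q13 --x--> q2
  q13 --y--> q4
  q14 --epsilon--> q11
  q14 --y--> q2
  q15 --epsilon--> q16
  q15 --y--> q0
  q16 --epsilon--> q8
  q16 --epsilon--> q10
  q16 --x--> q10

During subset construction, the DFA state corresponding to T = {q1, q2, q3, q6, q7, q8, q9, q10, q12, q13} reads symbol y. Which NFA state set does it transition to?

q6 on y → {q7, q10, q13}.
q9 on y → {q6, q8}.
q10 on y → {q4}.
q12 on y → {q6}.
q13 on y → {q4}.
No y-transition from q1, q2, q3, q7, q8.
Union after reading y: {q4, q6, q7, q8, q10, q13}.
Now take the epsilon-closure:
From q8 via epsilon: add q2.
From q10 via epsilon: add q12.
From q12 via epsilon: add q1.
From q1 via epsilon: add q3.
From q3 via epsilon: add q9.
No new states can be added; the closed set is {q1, q2, q3, q4, q6, q7, q8, q9, q10, q12, q13}.

{q1, q2, q3, q4, q6, q7, q8, q9, q10, q12, q13}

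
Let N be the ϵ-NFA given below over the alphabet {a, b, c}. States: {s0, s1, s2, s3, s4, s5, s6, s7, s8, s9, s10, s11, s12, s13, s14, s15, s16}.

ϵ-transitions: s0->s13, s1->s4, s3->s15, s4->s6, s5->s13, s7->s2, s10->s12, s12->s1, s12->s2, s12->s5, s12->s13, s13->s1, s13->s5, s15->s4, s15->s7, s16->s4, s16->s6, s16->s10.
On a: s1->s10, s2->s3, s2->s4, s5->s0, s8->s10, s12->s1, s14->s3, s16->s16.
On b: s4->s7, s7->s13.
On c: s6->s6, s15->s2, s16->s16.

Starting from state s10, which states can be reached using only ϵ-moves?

Start with {s10}.
From s10 via ϵ: add s12.
From s12 via ϵ: add s1, s2, s5, s13.
From s1 via ϵ: add s4.
From s4 via ϵ: add s6.
No new states can be added; the closed set is {s1, s2, s4, s5, s6, s10, s12, s13}.

{s1, s2, s4, s5, s6, s10, s12, s13}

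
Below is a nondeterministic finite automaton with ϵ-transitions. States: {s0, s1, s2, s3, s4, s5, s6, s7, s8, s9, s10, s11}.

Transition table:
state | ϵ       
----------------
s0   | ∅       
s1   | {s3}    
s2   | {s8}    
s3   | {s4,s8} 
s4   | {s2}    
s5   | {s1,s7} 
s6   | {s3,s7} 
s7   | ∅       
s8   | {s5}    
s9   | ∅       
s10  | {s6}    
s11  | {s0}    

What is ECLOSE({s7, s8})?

Start with {s7, s8}.
From s8 via ϵ: add s5.
From s5 via ϵ: add s1.
From s1 via ϵ: add s3.
From s3 via ϵ: add s4.
From s4 via ϵ: add s2.
No new states can be added; the closed set is {s1, s2, s3, s4, s5, s7, s8}.

{s1, s2, s3, s4, s5, s7, s8}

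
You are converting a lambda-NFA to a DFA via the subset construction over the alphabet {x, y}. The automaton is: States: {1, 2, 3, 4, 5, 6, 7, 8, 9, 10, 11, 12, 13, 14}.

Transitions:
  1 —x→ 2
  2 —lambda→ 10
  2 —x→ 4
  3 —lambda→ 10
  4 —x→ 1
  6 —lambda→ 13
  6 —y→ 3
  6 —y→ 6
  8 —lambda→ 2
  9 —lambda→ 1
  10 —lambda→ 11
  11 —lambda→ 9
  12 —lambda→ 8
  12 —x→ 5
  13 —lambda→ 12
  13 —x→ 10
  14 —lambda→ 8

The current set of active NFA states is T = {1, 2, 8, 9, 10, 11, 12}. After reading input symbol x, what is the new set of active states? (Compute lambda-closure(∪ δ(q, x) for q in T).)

{1, 2, 4, 5, 9, 10, 11}

1 on x → {2}.
2 on x → {4}.
12 on x → {5}.
No x-transition from 8, 9, 10, 11.
Union after reading x: {2, 4, 5}.
Now take the lambda-closure:
From 2 via lambda: add 10.
From 10 via lambda: add 11.
From 11 via lambda: add 9.
From 9 via lambda: add 1.
No new states can be added; the closed set is {1, 2, 4, 5, 9, 10, 11}.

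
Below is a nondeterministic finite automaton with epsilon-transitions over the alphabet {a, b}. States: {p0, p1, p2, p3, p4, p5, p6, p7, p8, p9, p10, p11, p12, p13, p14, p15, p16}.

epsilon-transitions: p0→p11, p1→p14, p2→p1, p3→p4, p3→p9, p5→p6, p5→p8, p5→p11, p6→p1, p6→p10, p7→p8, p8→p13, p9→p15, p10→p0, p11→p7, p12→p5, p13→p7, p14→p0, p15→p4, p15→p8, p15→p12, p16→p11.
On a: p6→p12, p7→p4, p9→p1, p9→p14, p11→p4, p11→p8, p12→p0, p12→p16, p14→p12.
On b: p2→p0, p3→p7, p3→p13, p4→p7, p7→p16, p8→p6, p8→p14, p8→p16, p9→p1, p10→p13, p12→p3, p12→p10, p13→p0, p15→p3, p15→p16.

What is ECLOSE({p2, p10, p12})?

{p0, p1, p2, p5, p6, p7, p8, p10, p11, p12, p13, p14}

Start with {p2, p10, p12}.
From p2 via epsilon: add p1.
From p10 via epsilon: add p0.
From p12 via epsilon: add p5.
From p0 via epsilon: add p11.
From p1 via epsilon: add p14.
From p5 via epsilon: add p6, p8.
From p8 via epsilon: add p13.
From p11 via epsilon: add p7.
No new states can be added; the closed set is {p0, p1, p2, p5, p6, p7, p8, p10, p11, p12, p13, p14}.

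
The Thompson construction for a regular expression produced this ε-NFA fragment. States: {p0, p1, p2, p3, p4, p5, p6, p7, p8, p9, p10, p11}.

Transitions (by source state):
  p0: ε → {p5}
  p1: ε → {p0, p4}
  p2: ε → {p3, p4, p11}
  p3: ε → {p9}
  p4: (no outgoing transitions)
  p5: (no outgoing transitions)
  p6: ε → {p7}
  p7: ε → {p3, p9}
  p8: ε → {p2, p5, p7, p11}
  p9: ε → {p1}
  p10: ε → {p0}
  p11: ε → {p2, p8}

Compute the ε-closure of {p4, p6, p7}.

{p0, p1, p3, p4, p5, p6, p7, p9}

Start with {p4, p6, p7}.
From p7 via ε: add p3, p9.
From p9 via ε: add p1.
From p1 via ε: add p0.
From p0 via ε: add p5.
No new states can be added; the closed set is {p0, p1, p3, p4, p5, p6, p7, p9}.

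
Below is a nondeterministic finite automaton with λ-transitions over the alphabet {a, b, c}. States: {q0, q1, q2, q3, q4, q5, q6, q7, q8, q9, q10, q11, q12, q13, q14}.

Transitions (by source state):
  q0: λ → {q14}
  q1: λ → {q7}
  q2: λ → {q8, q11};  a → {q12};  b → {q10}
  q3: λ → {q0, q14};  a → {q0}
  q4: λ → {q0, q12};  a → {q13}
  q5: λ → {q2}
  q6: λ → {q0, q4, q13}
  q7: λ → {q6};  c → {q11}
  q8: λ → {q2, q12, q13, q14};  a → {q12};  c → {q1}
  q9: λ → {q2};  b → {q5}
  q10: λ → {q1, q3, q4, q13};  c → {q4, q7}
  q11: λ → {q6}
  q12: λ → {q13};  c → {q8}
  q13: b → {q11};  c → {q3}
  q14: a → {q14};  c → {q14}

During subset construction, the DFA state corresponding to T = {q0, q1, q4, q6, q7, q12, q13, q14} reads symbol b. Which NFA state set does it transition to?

{q0, q4, q6, q11, q12, q13, q14}

q13 on b → {q11}.
No b-transition from q0, q1, q4, q6, q7, q12, q14.
Union after reading b: {q11}.
Now take the λ-closure:
From q11 via λ: add q6.
From q6 via λ: add q0, q4, q13.
From q0 via λ: add q14.
From q4 via λ: add q12.
No new states can be added; the closed set is {q0, q4, q6, q11, q12, q13, q14}.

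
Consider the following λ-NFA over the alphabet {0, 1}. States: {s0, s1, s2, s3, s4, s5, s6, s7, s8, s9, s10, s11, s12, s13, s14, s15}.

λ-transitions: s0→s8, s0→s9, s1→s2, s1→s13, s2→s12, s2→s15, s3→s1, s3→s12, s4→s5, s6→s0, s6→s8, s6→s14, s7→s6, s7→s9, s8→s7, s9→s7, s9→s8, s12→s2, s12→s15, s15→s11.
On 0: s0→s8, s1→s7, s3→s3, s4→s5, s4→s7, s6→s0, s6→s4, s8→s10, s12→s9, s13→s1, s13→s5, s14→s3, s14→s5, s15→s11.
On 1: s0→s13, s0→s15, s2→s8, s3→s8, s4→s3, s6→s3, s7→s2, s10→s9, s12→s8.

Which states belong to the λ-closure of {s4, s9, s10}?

{s0, s4, s5, s6, s7, s8, s9, s10, s14}

Start with {s4, s9, s10}.
From s4 via λ: add s5.
From s9 via λ: add s7, s8.
From s7 via λ: add s6.
From s6 via λ: add s0, s14.
No new states can be added; the closed set is {s0, s4, s5, s6, s7, s8, s9, s10, s14}.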